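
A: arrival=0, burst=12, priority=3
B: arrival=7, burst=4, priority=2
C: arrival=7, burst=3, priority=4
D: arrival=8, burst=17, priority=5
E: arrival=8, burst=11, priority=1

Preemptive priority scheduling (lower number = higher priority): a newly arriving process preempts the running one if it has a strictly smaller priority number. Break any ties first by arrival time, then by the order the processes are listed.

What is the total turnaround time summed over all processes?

Gantt: | A 0-7 | B 7-8 | E 8-19 | B 19-22 | A 22-27 | C 27-30 | D 30-47 |
Completion: A=27  B=22  C=30  D=47  E=19
Turnaround (C−A): A=27  B=15  C=23  D=39  E=11
Turnaround = completion − arrival: A=27, B=15, C=23, D=39, E=11
Total turnaround = 27 + 15 + 23 + 39 + 11 = 115

115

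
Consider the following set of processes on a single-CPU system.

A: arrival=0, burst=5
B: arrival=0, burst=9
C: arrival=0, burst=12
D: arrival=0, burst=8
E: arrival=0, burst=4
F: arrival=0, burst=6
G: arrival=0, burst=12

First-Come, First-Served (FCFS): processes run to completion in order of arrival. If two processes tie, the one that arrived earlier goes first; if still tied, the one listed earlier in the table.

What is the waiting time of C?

14

Timeline: | A 0-5 | B 5-14 | C 14-26 | D 26-34 | E 34-38 | F 38-44 | G 44-56 |
Completion: A=5  B=14  C=26  D=34  E=38  F=44  G=56
Waiting(C) = turnaround − burst = 26 − 12 = 14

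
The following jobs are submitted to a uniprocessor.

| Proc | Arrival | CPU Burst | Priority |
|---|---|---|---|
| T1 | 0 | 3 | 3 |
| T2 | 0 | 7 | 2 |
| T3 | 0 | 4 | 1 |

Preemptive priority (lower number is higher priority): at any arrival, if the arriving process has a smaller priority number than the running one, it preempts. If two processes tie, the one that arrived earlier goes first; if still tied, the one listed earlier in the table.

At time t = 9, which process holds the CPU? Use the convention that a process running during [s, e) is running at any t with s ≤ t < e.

Timeline: | T3 0-4 | T2 4-11 | T1 11-14 |
Completion: T1=14  T2=11  T3=4

T2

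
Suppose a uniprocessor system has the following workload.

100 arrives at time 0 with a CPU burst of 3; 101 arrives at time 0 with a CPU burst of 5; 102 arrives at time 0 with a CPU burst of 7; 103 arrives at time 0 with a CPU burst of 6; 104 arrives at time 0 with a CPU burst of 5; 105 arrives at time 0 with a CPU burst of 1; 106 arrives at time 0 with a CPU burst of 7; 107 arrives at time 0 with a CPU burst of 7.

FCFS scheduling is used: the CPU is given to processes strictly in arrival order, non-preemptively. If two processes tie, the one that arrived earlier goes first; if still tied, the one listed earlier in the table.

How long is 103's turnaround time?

Timeline: | 100 0-3 | 101 3-8 | 102 8-15 | 103 15-21 | 104 21-26 | 105 26-27 | 106 27-34 | 107 34-41 |
Completion: 100=3  101=8  102=15  103=21  104=26  105=27  106=34  107=41
Turnaround (C−A): 100=3  101=8  102=15  103=21  104=26  105=27  106=34  107=41
Turnaround(103) = completion − arrival = 21 − 0 = 21

21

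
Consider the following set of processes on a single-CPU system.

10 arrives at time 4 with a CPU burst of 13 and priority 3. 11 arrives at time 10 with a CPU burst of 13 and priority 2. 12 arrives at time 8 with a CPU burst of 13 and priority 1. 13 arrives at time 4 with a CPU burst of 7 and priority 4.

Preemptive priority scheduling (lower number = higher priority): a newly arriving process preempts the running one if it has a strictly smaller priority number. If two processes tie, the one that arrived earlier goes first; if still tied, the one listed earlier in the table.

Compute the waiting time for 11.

11

Schedule: | idle 0-4 | 10 4-8 | 12 8-21 | 11 21-34 | 10 34-43 | 13 43-50 |
Completion: 10=43  11=34  12=21  13=50
Turnaround (C−A): 10=39  11=24  12=13  13=46
Waiting(11) = turnaround − burst = 24 − 13 = 11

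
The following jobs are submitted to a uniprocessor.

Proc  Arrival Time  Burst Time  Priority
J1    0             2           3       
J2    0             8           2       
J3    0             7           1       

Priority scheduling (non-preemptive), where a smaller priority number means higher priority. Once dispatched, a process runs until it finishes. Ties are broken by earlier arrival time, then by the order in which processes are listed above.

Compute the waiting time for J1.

Timeline: | J3 0-7 | J2 7-15 | J1 15-17 |
Completion: J1=17  J2=15  J3=7
Waiting(J1) = turnaround − burst = 17 − 2 = 15

15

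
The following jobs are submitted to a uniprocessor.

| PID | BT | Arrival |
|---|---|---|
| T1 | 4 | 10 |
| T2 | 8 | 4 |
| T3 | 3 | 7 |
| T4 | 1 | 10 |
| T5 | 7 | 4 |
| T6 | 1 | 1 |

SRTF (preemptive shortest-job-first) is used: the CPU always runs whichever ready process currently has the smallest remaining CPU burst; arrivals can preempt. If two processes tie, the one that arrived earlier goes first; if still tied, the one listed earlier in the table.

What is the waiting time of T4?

Schedule: | idle 0-1 | T6 1-2 | idle 2-4 | T5 4-7 | T3 7-10 | T4 10-11 | T5 11-15 | T1 15-19 | T2 19-27 |
Completion: T1=19  T2=27  T3=10  T4=11  T5=15  T6=2
Waiting(T4) = turnaround − burst = 1 − 1 = 0

0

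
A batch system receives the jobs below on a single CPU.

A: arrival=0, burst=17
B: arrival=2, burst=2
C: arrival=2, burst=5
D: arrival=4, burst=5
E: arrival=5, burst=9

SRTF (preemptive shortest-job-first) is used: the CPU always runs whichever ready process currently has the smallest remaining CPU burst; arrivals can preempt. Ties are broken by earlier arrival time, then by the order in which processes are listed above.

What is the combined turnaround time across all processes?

Gantt: | A 0-2 | B 2-4 | C 4-9 | D 9-14 | E 14-23 | A 23-38 |
Completion: A=38  B=4  C=9  D=14  E=23
Turnaround = completion − arrival: A=38, B=2, C=7, D=10, E=18
Total turnaround = 38 + 2 + 7 + 10 + 18 = 75

75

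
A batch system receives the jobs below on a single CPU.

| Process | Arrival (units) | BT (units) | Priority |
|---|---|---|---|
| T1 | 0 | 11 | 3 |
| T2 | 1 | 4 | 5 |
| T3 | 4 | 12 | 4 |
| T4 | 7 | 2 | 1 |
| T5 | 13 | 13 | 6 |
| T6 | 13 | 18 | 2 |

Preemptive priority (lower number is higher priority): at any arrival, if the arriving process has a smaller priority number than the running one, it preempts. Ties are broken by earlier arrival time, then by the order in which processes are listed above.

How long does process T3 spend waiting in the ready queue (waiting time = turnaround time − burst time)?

27

Gantt: | T1 0-7 | T4 7-9 | T1 9-13 | T6 13-31 | T3 31-43 | T2 43-47 | T5 47-60 |
Completion: T1=13  T2=47  T3=43  T4=9  T5=60  T6=31
Turnaround (C−A): T1=13  T2=46  T3=39  T4=2  T5=47  T6=18
Waiting(T3) = turnaround − burst = 39 − 12 = 27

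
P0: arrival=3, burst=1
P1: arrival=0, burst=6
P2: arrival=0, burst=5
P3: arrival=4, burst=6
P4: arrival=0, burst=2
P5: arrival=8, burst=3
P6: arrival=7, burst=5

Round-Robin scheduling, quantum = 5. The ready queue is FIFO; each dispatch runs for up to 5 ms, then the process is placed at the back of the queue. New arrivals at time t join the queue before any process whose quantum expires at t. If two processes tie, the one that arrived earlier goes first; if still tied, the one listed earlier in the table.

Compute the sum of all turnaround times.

111

Timeline: | P1 0-5 | P2 5-10 | P4 10-12 | P0 12-13 | P3 13-18 | P1 18-19 | P6 19-24 | P5 24-27 | P3 27-28 |
Completion: P0=13  P1=19  P2=10  P3=28  P4=12  P5=27  P6=24
Turnaround (C−A): P0=10  P1=19  P2=10  P3=24  P4=12  P5=19  P6=17
Turnaround = completion − arrival: P0=10, P1=19, P2=10, P3=24, P4=12, P5=19, P6=17
Total turnaround = 10 + 19 + 10 + 24 + 12 + 19 + 17 = 111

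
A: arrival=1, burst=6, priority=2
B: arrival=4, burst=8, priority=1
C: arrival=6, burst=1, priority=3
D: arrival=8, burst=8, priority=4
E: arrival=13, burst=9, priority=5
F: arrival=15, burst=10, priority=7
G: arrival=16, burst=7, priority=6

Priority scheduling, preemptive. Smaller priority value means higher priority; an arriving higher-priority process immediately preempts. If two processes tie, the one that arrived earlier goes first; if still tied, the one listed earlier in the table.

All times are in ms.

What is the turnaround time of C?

Timeline: | idle 0-1 | A 1-4 | B 4-12 | A 12-15 | C 15-16 | D 16-24 | E 24-33 | G 33-40 | F 40-50 |
Completion: A=15  B=12  C=16  D=24  E=33  F=50  G=40
Turnaround(C) = completion − arrival = 16 − 6 = 10

10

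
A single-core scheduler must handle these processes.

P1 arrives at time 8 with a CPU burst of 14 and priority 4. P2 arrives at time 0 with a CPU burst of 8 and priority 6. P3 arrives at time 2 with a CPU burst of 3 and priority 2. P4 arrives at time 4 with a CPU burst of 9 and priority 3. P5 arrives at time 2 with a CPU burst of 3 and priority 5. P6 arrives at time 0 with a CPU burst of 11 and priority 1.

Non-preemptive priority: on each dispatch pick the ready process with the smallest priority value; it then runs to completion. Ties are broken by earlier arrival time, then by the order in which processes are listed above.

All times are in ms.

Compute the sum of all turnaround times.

Gantt: | P6 0-11 | P3 11-14 | P4 14-23 | P1 23-37 | P5 37-40 | P2 40-48 |
Completion: P1=37  P2=48  P3=14  P4=23  P5=40  P6=11
Turnaround (C−A): P1=29  P2=48  P3=12  P4=19  P5=38  P6=11
Turnaround = completion − arrival: P1=29, P2=48, P3=12, P4=19, P5=38, P6=11
Total turnaround = 29 + 48 + 12 + 19 + 38 + 11 = 157

157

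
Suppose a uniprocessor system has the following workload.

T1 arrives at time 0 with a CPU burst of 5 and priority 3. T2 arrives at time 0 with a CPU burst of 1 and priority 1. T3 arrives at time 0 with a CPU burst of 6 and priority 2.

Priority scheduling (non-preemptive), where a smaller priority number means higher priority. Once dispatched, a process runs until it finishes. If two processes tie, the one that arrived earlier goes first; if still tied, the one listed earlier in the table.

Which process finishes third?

T1

Timeline: | T2 0-1 | T3 1-7 | T1 7-12 |
Completion: T1=12  T2=1  T3=7
Finish order: T2 → T3 → T1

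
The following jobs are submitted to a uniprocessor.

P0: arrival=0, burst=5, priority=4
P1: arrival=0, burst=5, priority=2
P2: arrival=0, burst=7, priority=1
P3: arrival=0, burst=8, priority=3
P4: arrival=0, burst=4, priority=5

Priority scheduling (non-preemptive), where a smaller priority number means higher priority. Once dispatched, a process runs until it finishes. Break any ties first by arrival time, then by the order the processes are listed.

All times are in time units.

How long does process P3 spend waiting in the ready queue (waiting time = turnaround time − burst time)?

Gantt: | P2 0-7 | P1 7-12 | P3 12-20 | P0 20-25 | P4 25-29 |
Completion: P0=25  P1=12  P2=7  P3=20  P4=29
Turnaround (C−A): P0=25  P1=12  P2=7  P3=20  P4=29
Waiting(P3) = turnaround − burst = 20 − 8 = 12

12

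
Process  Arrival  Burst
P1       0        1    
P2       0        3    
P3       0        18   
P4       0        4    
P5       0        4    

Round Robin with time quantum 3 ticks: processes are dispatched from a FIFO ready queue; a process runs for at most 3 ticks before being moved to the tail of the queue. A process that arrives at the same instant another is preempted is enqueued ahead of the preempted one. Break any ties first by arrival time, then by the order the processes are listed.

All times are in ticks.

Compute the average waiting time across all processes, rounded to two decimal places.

Schedule: | P1 0-1 | P2 1-4 | P3 4-7 | P4 7-10 | P5 10-13 | P3 13-16 | P4 16-17 | P5 17-18 | P3 18-30 |
Completion: P1=1  P2=4  P3=30  P4=17  P5=18
Waiting times: P1=0, P2=1, P3=12, P4=13, P5=14
Average waiting = (0+1+12+13+14) / 5 = 40/5 = 8.00

8.00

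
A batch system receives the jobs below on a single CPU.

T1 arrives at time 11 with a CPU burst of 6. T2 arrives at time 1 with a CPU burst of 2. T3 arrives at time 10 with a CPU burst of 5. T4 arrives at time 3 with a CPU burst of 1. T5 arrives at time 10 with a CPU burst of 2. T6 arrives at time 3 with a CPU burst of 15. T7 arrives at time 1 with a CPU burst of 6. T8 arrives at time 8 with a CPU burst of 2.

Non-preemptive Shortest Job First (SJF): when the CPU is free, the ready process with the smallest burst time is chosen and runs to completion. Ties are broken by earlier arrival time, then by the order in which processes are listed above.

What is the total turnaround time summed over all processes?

80

Schedule: | idle 0-1 | T2 1-3 | T4 3-4 | T7 4-10 | T8 10-12 | T5 12-14 | T3 14-19 | T1 19-25 | T6 25-40 |
Completion: T1=25  T2=3  T3=19  T4=4  T5=14  T6=40  T7=10  T8=12
Turnaround = completion − arrival: T1=14, T2=2, T3=9, T4=1, T5=4, T6=37, T7=9, T8=4
Total turnaround = 14 + 2 + 9 + 1 + 4 + 37 + 9 + 4 = 80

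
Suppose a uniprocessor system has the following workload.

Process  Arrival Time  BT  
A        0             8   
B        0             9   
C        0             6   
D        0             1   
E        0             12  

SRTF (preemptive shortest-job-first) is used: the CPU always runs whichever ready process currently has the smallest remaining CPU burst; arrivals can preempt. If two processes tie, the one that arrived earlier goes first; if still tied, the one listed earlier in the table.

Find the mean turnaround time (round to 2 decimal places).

16.60

Schedule: | D 0-1 | C 1-7 | A 7-15 | B 15-24 | E 24-36 |
Completion: A=15  B=24  C=7  D=1  E=36
Turnaround (C−A): A=15  B=24  C=7  D=1  E=36
Turnaround times: A=15, B=24, C=7, D=1, E=36
Average turnaround = (15+24+7+1+36) / 5 = 83/5 = 16.60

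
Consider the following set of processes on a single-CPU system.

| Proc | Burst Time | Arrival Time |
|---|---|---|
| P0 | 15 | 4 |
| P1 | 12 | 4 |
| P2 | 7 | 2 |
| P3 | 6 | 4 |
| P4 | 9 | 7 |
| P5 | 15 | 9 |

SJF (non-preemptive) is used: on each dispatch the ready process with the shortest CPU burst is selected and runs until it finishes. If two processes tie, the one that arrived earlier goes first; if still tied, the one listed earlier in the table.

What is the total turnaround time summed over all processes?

Schedule: | idle 0-2 | P2 2-9 | P3 9-15 | P4 15-24 | P1 24-36 | P0 36-51 | P5 51-66 |
Completion: P0=51  P1=36  P2=9  P3=15  P4=24  P5=66
Turnaround (C−A): P0=47  P1=32  P2=7  P3=11  P4=17  P5=57
Turnaround = completion − arrival: P0=47, P1=32, P2=7, P3=11, P4=17, P5=57
Total turnaround = 47 + 32 + 7 + 11 + 17 + 57 = 171

171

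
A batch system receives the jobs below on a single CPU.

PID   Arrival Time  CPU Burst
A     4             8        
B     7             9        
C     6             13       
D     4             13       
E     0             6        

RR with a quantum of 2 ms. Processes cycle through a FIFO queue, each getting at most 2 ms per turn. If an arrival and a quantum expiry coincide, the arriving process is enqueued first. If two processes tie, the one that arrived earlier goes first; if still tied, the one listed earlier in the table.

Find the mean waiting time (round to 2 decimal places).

Timeline: | E 0-4 | A 4-6 | D 6-8 | E 8-10 | C 10-12 | A 12-14 | B 14-16 | D 16-18 | C 18-20 | A 20-22 | B 22-24 | D 24-26 | C 26-28 | A 28-30 | B 30-32 | D 32-34 | C 34-36 | B 36-38 | D 38-40 | C 40-42 | B 42-43 | D 43-45 | C 45-47 | D 47-48 | C 48-49 |
Completion: A=30  B=43  C=49  D=48  E=10
Turnaround (C−A): A=26  B=36  C=43  D=44  E=10
Waiting times: A=18, B=27, C=30, D=31, E=4
Average waiting = (18+27+30+31+4) / 5 = 110/5 = 22.00

22.00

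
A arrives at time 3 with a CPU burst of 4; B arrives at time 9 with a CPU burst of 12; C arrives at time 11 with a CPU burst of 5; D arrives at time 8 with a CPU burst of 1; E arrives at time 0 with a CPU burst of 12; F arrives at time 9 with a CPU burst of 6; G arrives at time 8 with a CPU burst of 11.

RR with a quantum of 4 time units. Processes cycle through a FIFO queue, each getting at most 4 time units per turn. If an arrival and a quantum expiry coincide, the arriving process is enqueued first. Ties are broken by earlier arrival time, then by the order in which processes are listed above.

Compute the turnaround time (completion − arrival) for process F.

Timeline: | E 0-4 | A 4-8 | E 8-12 | D 12-13 | G 13-17 | B 17-21 | F 21-25 | C 25-29 | E 29-33 | G 33-37 | B 37-41 | F 41-43 | C 43-44 | G 44-47 | B 47-51 |
Completion: A=8  B=51  C=44  D=13  E=33  F=43  G=47
Turnaround(F) = completion − arrival = 43 − 9 = 34

34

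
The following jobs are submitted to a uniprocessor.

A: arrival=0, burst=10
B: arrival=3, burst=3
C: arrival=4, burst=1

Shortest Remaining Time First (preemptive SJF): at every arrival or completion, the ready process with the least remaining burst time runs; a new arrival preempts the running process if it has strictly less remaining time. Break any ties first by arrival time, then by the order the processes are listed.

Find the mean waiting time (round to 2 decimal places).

1.67

Gantt: | A 0-3 | B 3-4 | C 4-5 | B 5-7 | A 7-14 |
Completion: A=14  B=7  C=5
Turnaround (C−A): A=14  B=4  C=1
Waiting times: A=4, B=1, C=0
Average waiting = (4+1+0) / 3 = 5/3 = 1.67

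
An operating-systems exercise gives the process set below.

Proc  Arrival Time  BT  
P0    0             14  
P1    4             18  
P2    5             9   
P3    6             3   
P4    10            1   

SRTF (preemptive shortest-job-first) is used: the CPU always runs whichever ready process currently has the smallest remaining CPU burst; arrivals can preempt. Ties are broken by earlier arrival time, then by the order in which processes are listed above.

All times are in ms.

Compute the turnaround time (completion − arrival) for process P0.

Gantt: | P0 0-6 | P3 6-9 | P0 9-10 | P4 10-11 | P0 11-18 | P2 18-27 | P1 27-45 |
Completion: P0=18  P1=45  P2=27  P3=9  P4=11
Turnaround (C−A): P0=18  P1=41  P2=22  P3=3  P4=1
Turnaround(P0) = completion − arrival = 18 − 0 = 18

18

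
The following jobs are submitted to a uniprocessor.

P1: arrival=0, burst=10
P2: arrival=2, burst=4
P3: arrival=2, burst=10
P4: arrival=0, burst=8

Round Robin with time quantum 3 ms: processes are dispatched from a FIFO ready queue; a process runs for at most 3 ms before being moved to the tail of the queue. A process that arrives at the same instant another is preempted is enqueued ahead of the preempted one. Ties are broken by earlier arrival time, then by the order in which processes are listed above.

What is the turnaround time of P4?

27

Timeline: | P1 0-3 | P4 3-6 | P2 6-9 | P3 9-12 | P1 12-15 | P4 15-18 | P2 18-19 | P3 19-22 | P1 22-25 | P4 25-27 | P3 27-30 | P1 30-31 | P3 31-32 |
Completion: P1=31  P2=19  P3=32  P4=27
Turnaround(P4) = completion − arrival = 27 − 0 = 27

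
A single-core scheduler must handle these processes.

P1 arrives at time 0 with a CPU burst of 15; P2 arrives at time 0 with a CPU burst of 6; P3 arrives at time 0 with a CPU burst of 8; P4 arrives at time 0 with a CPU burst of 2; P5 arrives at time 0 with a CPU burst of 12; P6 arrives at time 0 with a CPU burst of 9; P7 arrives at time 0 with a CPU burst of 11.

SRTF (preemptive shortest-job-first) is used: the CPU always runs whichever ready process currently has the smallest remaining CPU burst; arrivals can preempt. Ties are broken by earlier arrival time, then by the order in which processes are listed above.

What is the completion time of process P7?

36

Schedule: | P4 0-2 | P2 2-8 | P3 8-16 | P6 16-25 | P7 25-36 | P5 36-48 | P1 48-63 |
Completion: P1=63  P2=8  P3=16  P4=2  P5=48  P6=25  P7=36
Turnaround (C−A): P1=63  P2=8  P3=16  P4=2  P5=48  P6=25  P7=36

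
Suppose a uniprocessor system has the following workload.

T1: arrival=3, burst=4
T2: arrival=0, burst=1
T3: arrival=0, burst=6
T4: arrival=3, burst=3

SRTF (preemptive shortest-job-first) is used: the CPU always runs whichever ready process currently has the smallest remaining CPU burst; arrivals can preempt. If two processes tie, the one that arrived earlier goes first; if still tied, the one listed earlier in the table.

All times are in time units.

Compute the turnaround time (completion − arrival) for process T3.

Schedule: | T2 0-1 | T3 1-3 | T4 3-6 | T3 6-10 | T1 10-14 |
Completion: T1=14  T2=1  T3=10  T4=6
Turnaround (C−A): T1=11  T2=1  T3=10  T4=3
Turnaround(T3) = completion − arrival = 10 − 0 = 10

10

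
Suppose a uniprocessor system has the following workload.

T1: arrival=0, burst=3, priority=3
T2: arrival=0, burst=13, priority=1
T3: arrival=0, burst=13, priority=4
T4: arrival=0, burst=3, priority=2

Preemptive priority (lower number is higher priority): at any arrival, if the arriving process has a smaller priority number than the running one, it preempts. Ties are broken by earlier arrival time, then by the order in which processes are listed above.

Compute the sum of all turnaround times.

Gantt: | T2 0-13 | T4 13-16 | T1 16-19 | T3 19-32 |
Completion: T1=19  T2=13  T3=32  T4=16
Turnaround (C−A): T1=19  T2=13  T3=32  T4=16
Turnaround = completion − arrival: T1=19, T2=13, T3=32, T4=16
Total turnaround = 19 + 13 + 32 + 16 = 80

80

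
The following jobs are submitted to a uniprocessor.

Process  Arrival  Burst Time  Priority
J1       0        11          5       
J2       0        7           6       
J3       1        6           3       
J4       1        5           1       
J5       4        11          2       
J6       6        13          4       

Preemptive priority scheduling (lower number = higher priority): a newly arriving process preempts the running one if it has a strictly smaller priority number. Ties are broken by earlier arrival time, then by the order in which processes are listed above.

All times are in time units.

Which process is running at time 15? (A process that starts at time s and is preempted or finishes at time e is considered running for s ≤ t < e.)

J5

Timeline: | J1 0-1 | J4 1-6 | J5 6-17 | J3 17-23 | J6 23-36 | J1 36-46 | J2 46-53 |
Completion: J1=46  J2=53  J3=23  J4=6  J5=17  J6=36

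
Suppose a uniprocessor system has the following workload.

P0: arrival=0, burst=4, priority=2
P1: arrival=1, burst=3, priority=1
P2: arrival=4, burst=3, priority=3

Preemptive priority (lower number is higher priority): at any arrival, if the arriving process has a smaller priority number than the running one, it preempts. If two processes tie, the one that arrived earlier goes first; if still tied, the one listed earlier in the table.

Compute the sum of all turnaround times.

Gantt: | P0 0-1 | P1 1-4 | P0 4-7 | P2 7-10 |
Completion: P0=7  P1=4  P2=10
Turnaround (C−A): P0=7  P1=3  P2=6
Turnaround = completion − arrival: P0=7, P1=3, P2=6
Total turnaround = 7 + 3 + 6 = 16

16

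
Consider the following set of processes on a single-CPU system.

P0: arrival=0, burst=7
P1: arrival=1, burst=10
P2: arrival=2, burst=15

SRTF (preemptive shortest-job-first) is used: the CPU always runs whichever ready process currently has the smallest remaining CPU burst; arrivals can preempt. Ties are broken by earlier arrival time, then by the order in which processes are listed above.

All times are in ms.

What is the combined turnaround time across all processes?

Timeline: | P0 0-7 | P1 7-17 | P2 17-32 |
Completion: P0=7  P1=17  P2=32
Turnaround = completion − arrival: P0=7, P1=16, P2=30
Total turnaround = 7 + 16 + 30 = 53

53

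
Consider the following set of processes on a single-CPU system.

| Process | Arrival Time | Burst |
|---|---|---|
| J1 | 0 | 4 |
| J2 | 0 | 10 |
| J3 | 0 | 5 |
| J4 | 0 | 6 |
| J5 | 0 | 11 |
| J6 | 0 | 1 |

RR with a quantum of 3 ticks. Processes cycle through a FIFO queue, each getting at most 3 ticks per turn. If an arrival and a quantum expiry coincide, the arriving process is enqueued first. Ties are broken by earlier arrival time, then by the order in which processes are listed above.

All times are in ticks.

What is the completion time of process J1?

Schedule: | J1 0-3 | J2 3-6 | J3 6-9 | J4 9-12 | J5 12-15 | J6 15-16 | J1 16-17 | J2 17-20 | J3 20-22 | J4 22-25 | J5 25-28 | J2 28-31 | J5 31-34 | J2 34-35 | J5 35-37 |
Completion: J1=17  J2=35  J3=22  J4=25  J5=37  J6=16
Turnaround (C−A): J1=17  J2=35  J3=22  J4=25  J5=37  J6=16

17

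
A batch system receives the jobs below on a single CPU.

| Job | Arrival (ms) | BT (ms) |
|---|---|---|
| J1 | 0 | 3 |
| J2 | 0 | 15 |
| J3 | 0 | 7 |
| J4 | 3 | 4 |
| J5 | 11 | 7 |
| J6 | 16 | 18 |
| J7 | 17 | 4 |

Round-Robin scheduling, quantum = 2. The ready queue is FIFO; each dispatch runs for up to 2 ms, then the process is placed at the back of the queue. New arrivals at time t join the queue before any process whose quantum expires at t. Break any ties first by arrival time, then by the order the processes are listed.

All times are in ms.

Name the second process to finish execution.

J4

Schedule: | J1 0-2 | J2 2-4 | J3 4-6 | J1 6-7 | J4 7-9 | J2 9-11 | J3 11-13 | J4 13-15 | J5 15-17 | J2 17-19 | J3 19-21 | J6 21-23 | J7 23-25 | J5 25-27 | J2 27-29 | J3 29-30 | J6 30-32 | J7 32-34 | J5 34-36 | J2 36-38 | J6 38-40 | J5 40-41 | J2 41-43 | J6 43-45 | J2 45-47 | J6 47-49 | J2 49-50 | J6 50-58 |
Completion: J1=7  J2=50  J3=30  J4=15  J5=41  J6=58  J7=34
Turnaround (C−A): J1=7  J2=50  J3=30  J4=12  J5=30  J6=42  J7=17
Finish order: J1 → J4 → J3 → J7 → J5 → J2 → J6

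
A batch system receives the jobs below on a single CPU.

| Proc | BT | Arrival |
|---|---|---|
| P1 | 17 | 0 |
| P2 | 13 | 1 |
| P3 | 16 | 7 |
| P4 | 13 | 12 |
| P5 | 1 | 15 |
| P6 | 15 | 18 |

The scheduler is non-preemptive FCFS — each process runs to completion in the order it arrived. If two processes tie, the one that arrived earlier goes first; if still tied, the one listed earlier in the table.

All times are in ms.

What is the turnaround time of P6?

Schedule: | P1 0-17 | P2 17-30 | P3 30-46 | P4 46-59 | P5 59-60 | P6 60-75 |
Completion: P1=17  P2=30  P3=46  P4=59  P5=60  P6=75
Turnaround (C−A): P1=17  P2=29  P3=39  P4=47  P5=45  P6=57
Turnaround(P6) = completion − arrival = 75 − 18 = 57

57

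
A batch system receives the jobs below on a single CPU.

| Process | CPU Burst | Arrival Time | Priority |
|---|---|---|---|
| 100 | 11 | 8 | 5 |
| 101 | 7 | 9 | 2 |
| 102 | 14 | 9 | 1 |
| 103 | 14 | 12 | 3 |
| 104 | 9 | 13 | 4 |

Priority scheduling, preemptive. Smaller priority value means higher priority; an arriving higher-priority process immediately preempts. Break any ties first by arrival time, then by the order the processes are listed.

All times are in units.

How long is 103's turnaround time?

32

Timeline: | idle 0-8 | 100 8-9 | 102 9-23 | 101 23-30 | 103 30-44 | 104 44-53 | 100 53-63 |
Completion: 100=63  101=30  102=23  103=44  104=53
Turnaround(103) = completion − arrival = 44 − 12 = 32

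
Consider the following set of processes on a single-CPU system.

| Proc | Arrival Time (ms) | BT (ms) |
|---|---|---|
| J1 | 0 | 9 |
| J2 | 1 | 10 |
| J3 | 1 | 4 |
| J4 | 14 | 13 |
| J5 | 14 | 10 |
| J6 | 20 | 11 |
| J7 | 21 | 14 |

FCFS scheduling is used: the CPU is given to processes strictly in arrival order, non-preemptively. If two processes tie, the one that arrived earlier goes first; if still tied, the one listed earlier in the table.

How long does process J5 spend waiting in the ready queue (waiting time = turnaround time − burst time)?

Timeline: | J1 0-9 | J2 9-19 | J3 19-23 | J4 23-36 | J5 36-46 | J6 46-57 | J7 57-71 |
Completion: J1=9  J2=19  J3=23  J4=36  J5=46  J6=57  J7=71
Waiting(J5) = turnaround − burst = 32 − 10 = 22

22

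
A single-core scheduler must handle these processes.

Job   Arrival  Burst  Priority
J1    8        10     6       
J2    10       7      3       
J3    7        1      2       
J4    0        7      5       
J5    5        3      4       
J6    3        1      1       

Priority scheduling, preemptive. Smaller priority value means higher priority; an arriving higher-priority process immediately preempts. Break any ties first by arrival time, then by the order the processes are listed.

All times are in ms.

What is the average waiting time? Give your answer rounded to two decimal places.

4.00

Gantt: | J4 0-3 | J6 3-4 | J4 4-5 | J5 5-7 | J3 7-8 | J5 8-9 | J4 9-10 | J2 10-17 | J4 17-19 | J1 19-29 |
Completion: J1=29  J2=17  J3=8  J4=19  J5=9  J6=4
Waiting times: J1=11, J2=0, J3=0, J4=12, J5=1, J6=0
Average waiting = (11+0+0+12+1+0) / 6 = 24/6 = 4.00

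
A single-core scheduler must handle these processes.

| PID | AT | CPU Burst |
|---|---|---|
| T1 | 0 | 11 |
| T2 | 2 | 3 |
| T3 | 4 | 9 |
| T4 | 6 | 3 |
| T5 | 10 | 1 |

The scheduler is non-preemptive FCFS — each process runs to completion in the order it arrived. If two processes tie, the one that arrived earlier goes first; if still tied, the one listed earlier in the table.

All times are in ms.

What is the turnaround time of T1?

Timeline: | T1 0-11 | T2 11-14 | T3 14-23 | T4 23-26 | T5 26-27 |
Completion: T1=11  T2=14  T3=23  T4=26  T5=27
Turnaround(T1) = completion − arrival = 11 − 0 = 11

11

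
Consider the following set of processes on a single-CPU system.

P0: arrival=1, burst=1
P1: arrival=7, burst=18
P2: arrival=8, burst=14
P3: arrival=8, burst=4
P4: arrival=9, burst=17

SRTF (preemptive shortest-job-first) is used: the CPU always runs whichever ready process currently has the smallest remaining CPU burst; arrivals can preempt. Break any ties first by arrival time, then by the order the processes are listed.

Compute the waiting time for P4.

Gantt: | idle 0-1 | P0 1-2 | idle 2-7 | P1 7-8 | P3 8-12 | P2 12-26 | P1 26-43 | P4 43-60 |
Completion: P0=2  P1=43  P2=26  P3=12  P4=60
Waiting(P4) = turnaround − burst = 51 − 17 = 34

34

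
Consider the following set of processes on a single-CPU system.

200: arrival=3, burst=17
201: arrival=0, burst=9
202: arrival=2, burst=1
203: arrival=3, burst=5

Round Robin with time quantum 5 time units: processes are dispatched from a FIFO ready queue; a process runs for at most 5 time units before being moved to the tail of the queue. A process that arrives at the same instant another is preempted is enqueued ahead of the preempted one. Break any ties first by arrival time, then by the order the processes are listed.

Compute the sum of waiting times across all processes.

Timeline: | 201 0-5 | 202 5-6 | 200 6-11 | 203 11-16 | 201 16-20 | 200 20-32 |
Completion: 200=32  201=20  202=6  203=16
Turnaround (C−A): 200=29  201=20  202=4  203=13
Waiting = turnaround − burst: 200=12, 201=11, 202=3, 203=8
Total waiting = 12 + 11 + 3 + 8 = 34

34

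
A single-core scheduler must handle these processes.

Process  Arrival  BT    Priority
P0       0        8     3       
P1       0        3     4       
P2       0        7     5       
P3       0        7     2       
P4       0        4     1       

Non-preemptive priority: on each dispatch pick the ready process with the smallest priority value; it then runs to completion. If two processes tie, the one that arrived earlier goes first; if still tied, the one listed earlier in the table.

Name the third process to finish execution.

Timeline: | P4 0-4 | P3 4-11 | P0 11-19 | P1 19-22 | P2 22-29 |
Completion: P0=19  P1=22  P2=29  P3=11  P4=4
Turnaround (C−A): P0=19  P1=22  P2=29  P3=11  P4=4
Finish order: P4 → P3 → P0 → P1 → P2

P0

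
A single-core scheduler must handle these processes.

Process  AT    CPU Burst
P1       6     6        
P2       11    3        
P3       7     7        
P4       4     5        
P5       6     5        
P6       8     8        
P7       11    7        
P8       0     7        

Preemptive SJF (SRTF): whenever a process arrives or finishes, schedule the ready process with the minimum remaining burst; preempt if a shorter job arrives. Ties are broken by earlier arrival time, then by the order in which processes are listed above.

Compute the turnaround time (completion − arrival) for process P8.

Timeline: | P8 0-7 | P4 7-12 | P2 12-15 | P5 15-20 | P1 20-26 | P3 26-33 | P7 33-40 | P6 40-48 |
Completion: P1=26  P2=15  P3=33  P4=12  P5=20  P6=48  P7=40  P8=7
Turnaround(P8) = completion − arrival = 7 − 0 = 7

7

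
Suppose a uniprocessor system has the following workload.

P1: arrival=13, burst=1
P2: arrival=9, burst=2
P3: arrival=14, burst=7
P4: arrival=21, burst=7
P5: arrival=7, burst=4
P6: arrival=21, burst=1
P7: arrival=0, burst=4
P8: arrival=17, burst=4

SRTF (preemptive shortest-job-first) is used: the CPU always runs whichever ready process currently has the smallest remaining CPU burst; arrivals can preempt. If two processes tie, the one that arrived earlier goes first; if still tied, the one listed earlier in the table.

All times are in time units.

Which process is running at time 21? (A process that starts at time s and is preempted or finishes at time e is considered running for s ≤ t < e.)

Schedule: | P7 0-4 | idle 4-7 | P5 7-11 | P2 11-13 | P1 13-14 | P3 14-21 | P6 21-22 | P8 22-26 | P4 26-33 |
Completion: P1=14  P2=13  P3=21  P4=33  P5=11  P6=22  P7=4  P8=26
Turnaround (C−A): P1=1  P2=4  P3=7  P4=12  P5=4  P6=1  P7=4  P8=9

P6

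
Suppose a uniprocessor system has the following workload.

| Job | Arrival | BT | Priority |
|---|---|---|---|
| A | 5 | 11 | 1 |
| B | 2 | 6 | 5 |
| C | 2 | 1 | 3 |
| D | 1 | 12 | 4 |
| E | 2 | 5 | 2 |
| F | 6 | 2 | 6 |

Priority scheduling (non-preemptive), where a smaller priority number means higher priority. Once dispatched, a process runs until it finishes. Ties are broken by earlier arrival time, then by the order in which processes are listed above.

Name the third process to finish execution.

E

Timeline: | idle 0-1 | D 1-13 | A 13-24 | E 24-29 | C 29-30 | B 30-36 | F 36-38 |
Completion: A=24  B=36  C=30  D=13  E=29  F=38
Finish order: D → A → E → C → B → F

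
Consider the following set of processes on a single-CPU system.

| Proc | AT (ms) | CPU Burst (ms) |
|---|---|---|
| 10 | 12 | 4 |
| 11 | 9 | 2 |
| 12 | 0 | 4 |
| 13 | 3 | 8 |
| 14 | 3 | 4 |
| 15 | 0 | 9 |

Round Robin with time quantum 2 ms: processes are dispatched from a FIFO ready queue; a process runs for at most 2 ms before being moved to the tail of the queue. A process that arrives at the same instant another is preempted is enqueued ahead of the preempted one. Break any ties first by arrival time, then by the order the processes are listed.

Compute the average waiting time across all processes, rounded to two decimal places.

11.50

Schedule: | 12 0-2 | 15 2-4 | 12 4-6 | 13 6-8 | 14 8-10 | 15 10-12 | 13 12-14 | 11 14-16 | 14 16-18 | 10 18-20 | 15 20-22 | 13 22-24 | 10 24-26 | 15 26-28 | 13 28-30 | 15 30-31 |
Completion: 10=26  11=16  12=6  13=30  14=18  15=31
Turnaround (C−A): 10=14  11=7  12=6  13=27  14=15  15=31
Waiting times: 10=10, 11=5, 12=2, 13=19, 14=11, 15=22
Average waiting = (10+5+2+19+11+22) / 6 = 69/6 = 11.50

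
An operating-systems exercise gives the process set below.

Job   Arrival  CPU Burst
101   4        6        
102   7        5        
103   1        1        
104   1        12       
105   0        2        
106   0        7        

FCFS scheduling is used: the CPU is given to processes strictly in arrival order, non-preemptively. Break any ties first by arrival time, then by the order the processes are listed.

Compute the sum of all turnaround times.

91

Gantt: | 105 0-2 | 106 2-9 | 103 9-10 | 104 10-22 | 101 22-28 | 102 28-33 |
Completion: 101=28  102=33  103=10  104=22  105=2  106=9
Turnaround (C−A): 101=24  102=26  103=9  104=21  105=2  106=9
Turnaround = completion − arrival: 101=24, 102=26, 103=9, 104=21, 105=2, 106=9
Total turnaround = 24 + 26 + 9 + 21 + 2 + 9 = 91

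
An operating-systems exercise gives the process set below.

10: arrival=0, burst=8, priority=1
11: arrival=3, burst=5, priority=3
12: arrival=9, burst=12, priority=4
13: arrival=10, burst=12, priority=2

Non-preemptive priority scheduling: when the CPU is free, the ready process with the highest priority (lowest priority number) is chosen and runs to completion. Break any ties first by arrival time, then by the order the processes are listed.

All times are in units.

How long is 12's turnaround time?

Schedule: | 10 0-8 | 11 8-13 | 13 13-25 | 12 25-37 |
Completion: 10=8  11=13  12=37  13=25
Turnaround(12) = completion − arrival = 37 − 9 = 28

28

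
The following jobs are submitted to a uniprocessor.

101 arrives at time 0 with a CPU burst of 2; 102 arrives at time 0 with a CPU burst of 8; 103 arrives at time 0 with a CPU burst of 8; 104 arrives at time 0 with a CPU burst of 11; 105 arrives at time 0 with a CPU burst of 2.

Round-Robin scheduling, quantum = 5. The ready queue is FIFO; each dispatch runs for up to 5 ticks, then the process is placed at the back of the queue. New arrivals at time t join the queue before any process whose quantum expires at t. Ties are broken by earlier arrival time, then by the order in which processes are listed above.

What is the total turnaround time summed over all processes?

99

Schedule: | 101 0-2 | 102 2-7 | 103 7-12 | 104 12-17 | 105 17-19 | 102 19-22 | 103 22-25 | 104 25-31 |
Completion: 101=2  102=22  103=25  104=31  105=19
Turnaround = completion − arrival: 101=2, 102=22, 103=25, 104=31, 105=19
Total turnaround = 2 + 22 + 25 + 31 + 19 = 99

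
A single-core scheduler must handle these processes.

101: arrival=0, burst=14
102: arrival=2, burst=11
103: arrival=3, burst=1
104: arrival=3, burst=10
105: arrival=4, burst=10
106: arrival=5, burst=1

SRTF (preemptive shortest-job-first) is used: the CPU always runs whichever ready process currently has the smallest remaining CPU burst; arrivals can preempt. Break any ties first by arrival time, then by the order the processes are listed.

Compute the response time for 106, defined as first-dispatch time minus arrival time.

0

Gantt: | 101 0-2 | 102 2-3 | 103 3-4 | 102 4-5 | 106 5-6 | 102 6-15 | 104 15-25 | 105 25-35 | 101 35-47 |
Completion: 101=47  102=15  103=4  104=25  105=35  106=6
Turnaround (C−A): 101=47  102=13  103=1  104=22  105=31  106=1
Response(106) = first start − arrival = 5 − 5 = 0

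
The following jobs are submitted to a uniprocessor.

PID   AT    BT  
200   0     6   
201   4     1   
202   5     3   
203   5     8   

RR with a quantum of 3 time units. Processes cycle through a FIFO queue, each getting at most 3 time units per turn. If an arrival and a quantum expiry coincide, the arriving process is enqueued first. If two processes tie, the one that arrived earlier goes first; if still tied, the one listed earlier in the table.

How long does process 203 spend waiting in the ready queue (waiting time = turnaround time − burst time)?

Timeline: | 200 0-6 | 201 6-7 | 202 7-10 | 203 10-18 |
Completion: 200=6  201=7  202=10  203=18
Turnaround (C−A): 200=6  201=3  202=5  203=13
Waiting(203) = turnaround − burst = 13 − 8 = 5

5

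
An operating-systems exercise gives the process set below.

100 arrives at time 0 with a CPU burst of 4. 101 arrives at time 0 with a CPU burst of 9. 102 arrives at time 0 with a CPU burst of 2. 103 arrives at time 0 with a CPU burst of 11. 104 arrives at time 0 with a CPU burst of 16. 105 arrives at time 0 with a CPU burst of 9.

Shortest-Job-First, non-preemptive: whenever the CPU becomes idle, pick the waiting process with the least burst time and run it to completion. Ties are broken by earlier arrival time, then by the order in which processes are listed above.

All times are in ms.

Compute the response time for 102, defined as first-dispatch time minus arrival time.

0

Schedule: | 102 0-2 | 100 2-6 | 101 6-15 | 105 15-24 | 103 24-35 | 104 35-51 |
Completion: 100=6  101=15  102=2  103=35  104=51  105=24
Turnaround (C−A): 100=6  101=15  102=2  103=35  104=51  105=24
Response(102) = first start − arrival = 0 − 0 = 0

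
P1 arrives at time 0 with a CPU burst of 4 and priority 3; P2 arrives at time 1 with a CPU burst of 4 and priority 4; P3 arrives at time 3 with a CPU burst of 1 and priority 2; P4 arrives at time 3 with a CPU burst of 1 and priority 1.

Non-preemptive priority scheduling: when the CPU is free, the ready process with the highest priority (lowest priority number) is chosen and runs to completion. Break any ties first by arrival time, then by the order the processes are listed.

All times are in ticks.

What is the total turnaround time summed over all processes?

Schedule: | P1 0-4 | P4 4-5 | P3 5-6 | P2 6-10 |
Completion: P1=4  P2=10  P3=6  P4=5
Turnaround (C−A): P1=4  P2=9  P3=3  P4=2
Turnaround = completion − arrival: P1=4, P2=9, P3=3, P4=2
Total turnaround = 4 + 9 + 3 + 2 = 18

18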